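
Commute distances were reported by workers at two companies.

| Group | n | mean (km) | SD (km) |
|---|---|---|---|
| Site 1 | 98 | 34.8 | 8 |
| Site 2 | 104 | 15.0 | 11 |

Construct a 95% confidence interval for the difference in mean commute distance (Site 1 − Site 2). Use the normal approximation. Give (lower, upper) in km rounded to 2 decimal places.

(17.16, 22.44)

SE₁ = s₁/√n₁ = 8/√98 = 0.8081; SE₂ = 11/√104 = 1.0786.
Independent samples, unequal variances: SE_diff = √(SE₁² + SE₂²) = √(0.65302561 + 1.16337796) = 1.3477.
z* = 1.960, so margin of error = 1.960 × 1.3477 = 2.6415.
Difference in means = 34.8 − 15.0 = 19.8000.
19.8000 ± 2.6415 → (17.16, 22.44).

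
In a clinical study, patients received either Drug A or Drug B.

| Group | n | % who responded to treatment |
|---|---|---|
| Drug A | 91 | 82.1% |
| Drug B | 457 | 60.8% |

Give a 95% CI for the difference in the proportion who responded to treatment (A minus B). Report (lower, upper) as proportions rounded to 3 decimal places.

(0.122, 0.304)

The two standard errors are √(0.8210×0.1790/91) = 0.04019 and √(0.6080×0.3920/457) = 0.02284.
Because the samples are independent, SE_diff = √(0.04019² + 0.02284²) = 0.04623.
Using z* = 1.960 for 95%, ME = 1.960 × 0.04623 = 0.09061.
p̂₁ − p̂₂ = 0.2130; interval 0.2130 ± 0.09061 gives (0.122, 0.304).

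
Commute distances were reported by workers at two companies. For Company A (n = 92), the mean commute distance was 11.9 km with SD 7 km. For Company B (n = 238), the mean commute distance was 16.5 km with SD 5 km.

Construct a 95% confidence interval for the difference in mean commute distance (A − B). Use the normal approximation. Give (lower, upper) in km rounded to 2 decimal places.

(-6.17, -3.03)

Per-group SEs: s₁/√n₁ = 7/√92 = 0.7298, s₂/√n₂ = 5/√238 = 0.3241.
Unpooled SE of the difference: √(0.53260804 + 0.10504081) = 0.7985.
Margin of error = z* · SE = 1.960 × 0.7985 = 1.5651.
x̄₁ − x̄₂ = 11.9 − 16.5 = -4.6000.
CI: -4.6000 ± 1.5651 = (-6.17, -3.03).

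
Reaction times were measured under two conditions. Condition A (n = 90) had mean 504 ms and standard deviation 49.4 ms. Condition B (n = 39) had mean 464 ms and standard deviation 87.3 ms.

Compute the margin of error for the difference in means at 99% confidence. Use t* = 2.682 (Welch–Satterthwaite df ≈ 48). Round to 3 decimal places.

40.009

SE₁ = s₁/√n₁ = 49.4/√90 = 5.2072; SE₂ = 87.3/√39 = 13.9792.
Independent samples, unequal variances: SE_diff = √(SE₁² + SE₂²) = √(27.11493184 + 195.41803264) = 14.9175.
t* = 2.682, so margin of error = 2.682 × 14.9175 = 40.0087.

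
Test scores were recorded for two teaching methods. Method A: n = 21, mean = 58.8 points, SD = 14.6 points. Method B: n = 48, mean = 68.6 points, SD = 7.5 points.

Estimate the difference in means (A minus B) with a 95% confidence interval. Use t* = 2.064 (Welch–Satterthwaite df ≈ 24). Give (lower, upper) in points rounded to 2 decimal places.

(-16.75, -2.85)

Standard errors of each mean: 14.6/√21 = 3.1860 and 7.5/√48 = 1.0825.
SE(x̄₁ − x̄₂) = √(3.1860² + 1.0825²) = 3.3649 for independent samples with unequal variances.
With t* = 2.064, the margin is 2.064 × 3.3649 = 6.9452.
x̄₁ − x̄₂ = 58.8 − 68.6 = -9.8000; the interval is -9.8000 ± 6.9452 = (-16.75, -2.85).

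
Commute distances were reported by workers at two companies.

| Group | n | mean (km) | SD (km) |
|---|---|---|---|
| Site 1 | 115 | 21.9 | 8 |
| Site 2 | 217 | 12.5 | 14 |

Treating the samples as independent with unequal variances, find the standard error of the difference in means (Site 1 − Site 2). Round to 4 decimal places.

1.2082

Standard errors of each mean: 8/√115 = 0.7460 and 14/√217 = 0.9504.
SE(x̄₁ − x̄₂) = √(0.7460² + 0.9504²) = 1.2082 for independent samples with unequal variances.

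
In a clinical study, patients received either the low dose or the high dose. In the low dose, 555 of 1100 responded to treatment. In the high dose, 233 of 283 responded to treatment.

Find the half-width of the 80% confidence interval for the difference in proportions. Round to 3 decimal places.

0.035

First, p̂₁ = 555/1100 = 0.5045; p̂₂ = 233/283 = 0.8233.
The two standard errors are √(0.5045×0.4955/1100) = 0.01507 and √(0.8233×0.1767/283) = 0.02267.
Because the samples are independent, SE_diff = √(0.01507² + 0.02267²) = 0.02722.
Using z* = 1.282 for 80%, ME = 1.282 × 0.02722 = 0.03490.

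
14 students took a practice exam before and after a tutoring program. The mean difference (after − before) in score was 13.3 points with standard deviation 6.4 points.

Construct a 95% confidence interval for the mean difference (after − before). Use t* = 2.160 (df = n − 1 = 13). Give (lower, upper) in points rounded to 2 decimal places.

(9.61, 16.99)

Paired design: SE = s_d/√n = 6.4/√14 = 1.7105.
t* = 2.160; margin of error = 2.160 × 1.7105 = 3.6947.
13.3 ± 3.6947 → (9.61, 16.99).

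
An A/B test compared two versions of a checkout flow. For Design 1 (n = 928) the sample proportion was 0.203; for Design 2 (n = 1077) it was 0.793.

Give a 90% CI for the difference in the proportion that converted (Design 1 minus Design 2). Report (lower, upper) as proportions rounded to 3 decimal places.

(-0.620, -0.560)

The two standard errors are √(0.2030×0.7970/928) = 0.01320 and √(0.7930×0.2070/1077) = 0.01235.
Because the samples are independent, SE_diff = √(0.01320² + 0.01235²) = 0.01808.
Using z* = 1.645 for 90%, ME = 1.645 × 0.01808 = 0.02974.
p̂₁ − p̂₂ = -0.5900; interval -0.5900 ± 0.02974 gives (-0.620, -0.560).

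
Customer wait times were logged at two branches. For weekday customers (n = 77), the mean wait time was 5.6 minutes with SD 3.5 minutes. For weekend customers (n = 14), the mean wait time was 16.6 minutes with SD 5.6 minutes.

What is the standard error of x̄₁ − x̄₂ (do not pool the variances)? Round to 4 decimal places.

1.5489

SE₁ = s₁/√n₁ = 3.5/√77 = 0.3989; SE₂ = 5.6/√14 = 1.4967.
Independent samples, unequal variances: SE_diff = √(SE₁² + SE₂²) = √(0.15912121 + 2.24011089) = 1.5489.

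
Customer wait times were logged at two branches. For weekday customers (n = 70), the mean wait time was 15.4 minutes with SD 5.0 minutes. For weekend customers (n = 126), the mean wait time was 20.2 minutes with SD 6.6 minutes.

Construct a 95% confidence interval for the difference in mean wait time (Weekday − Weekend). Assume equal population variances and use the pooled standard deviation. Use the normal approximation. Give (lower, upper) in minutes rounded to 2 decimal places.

s_p = √[((n₁−1)s₁² + (n₂−1)s₂²)/(n₁+n₂−2)] = √[(69·5.0² + 125·6.6²)/194] = 6.0794.
SE = 6.0794·√(1/70 + 1/126) = 0.9063.
With z* = 1.960, margin = 1.960 × 0.9063 = 1.7763.
x̄₁ − x̄₂ = 15.4 − 20.2 = -4.8000; interval -4.8000 ± 1.7763 = (-6.58, -3.02).

(-6.58, -3.02)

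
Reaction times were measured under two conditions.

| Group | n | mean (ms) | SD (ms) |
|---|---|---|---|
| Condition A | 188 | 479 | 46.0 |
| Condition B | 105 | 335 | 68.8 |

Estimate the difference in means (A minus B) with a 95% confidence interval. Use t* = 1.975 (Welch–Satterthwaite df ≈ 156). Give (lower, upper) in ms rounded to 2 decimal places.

(129.18, 158.82)

SE₁ = s₁/√n₁ = 46.0/√188 = 3.3549; SE₂ = 68.8/√105 = 6.7142.
Independent samples, unequal variances: SE_diff = √(SE₁² + SE₂²) = √(11.25535401 + 45.08048164) = 7.5057.
t* = 1.975, so margin of error = 1.975 × 7.5057 = 14.8238.
Difference in means = 479 − 335 = 144.0000.
144.0000 ± 14.8238 → (129.18, 158.82).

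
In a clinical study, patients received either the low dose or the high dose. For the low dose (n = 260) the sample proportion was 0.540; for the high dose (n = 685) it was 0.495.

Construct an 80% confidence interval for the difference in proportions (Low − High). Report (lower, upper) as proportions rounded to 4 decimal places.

Each SE is √(p̂(1−p̂)/n): √(0.5400·0.4600/260) = 0.03091 and √(0.4950·0.5050/685) = 0.01910.
SE(p̂₁ − p̂₂) = √(SE₁² + SE₂²) = √(0.0009554281 + 0.00036481) = 0.03634, since the two samples are independent.
At 80% confidence z* = 1.282; margin = 1.282 × 0.03634 = 0.04659.
The difference is 0.5400 − 0.4950 = 0.0450, so the interval is 0.0450 ± 0.04659 = (-0.0016, 0.0916).

(-0.0016, 0.0916)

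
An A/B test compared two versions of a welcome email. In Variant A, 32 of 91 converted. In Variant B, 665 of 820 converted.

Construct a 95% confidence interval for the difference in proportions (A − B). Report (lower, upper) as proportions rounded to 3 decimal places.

p̂₁ = 32/91 = 0.3516 and p̂₂ = 665/820 = 0.8110.
SE₁ = √(p̂₁(1−p̂₁)/n₁) = √(0.3516·0.6484/91) = 0.05005; SE₂ = √(0.8110·0.1890/820) = 0.01367.
Independent samples: SE of the difference = √(SE₁² + SE₂²) = √(0.0025050025 + 0.0001868689) = 0.05188.
z* for 95% confidence is 1.960, so the margin of error is 1.960 × 0.05188 = 0.10168.
Point estimate p̂₁ − p̂₂ = 0.3516 − 0.8110 = -0.4594.
-0.4594 ± 0.10168 → (-0.561, -0.358).

(-0.561, -0.358)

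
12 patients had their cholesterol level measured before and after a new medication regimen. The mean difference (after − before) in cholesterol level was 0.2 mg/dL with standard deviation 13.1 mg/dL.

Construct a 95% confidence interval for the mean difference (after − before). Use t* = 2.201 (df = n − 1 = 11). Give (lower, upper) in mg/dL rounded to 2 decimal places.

(-8.12, 8.52)

Paired design: SE = s_d/√n = 13.1/√12 = 3.7816.
t* = 2.201; margin of error = 2.201 × 3.7816 = 8.3233.
0.2 ± 8.3233 → (-8.12, 8.52).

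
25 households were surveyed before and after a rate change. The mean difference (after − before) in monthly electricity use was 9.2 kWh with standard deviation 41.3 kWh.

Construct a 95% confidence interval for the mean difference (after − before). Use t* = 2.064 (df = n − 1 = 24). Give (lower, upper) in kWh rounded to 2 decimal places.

(-7.85, 26.25)

This is a matched-pairs design, so SE = s_d/√n = 41.3/√25 = 8.2600.
Margin = 2.064 × 8.2600 = 17.0486; the interval is 9.2 ± 17.0486 = (-7.85, 26.25).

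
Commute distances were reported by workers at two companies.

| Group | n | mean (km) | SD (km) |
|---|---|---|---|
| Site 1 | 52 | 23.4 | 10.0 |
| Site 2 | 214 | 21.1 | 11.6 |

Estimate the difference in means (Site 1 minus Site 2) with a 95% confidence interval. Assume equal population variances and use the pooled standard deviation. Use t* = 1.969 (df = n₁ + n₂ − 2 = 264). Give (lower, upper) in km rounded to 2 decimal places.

s_p = √[((n₁−1)s₁² + (n₂−1)s₂²)/(n₁+n₂−2)] = √[(51·10.0² + 213·11.6²)/264] = 11.3086.
SE = 11.3086·√(1/52 + 1/214) = 1.7484.
With t* = 1.969, margin = 1.969 × 1.7484 = 3.4426.
x̄₁ − x̄₂ = 23.4 − 21.1 = 2.3000; interval 2.3000 ± 3.4426 = (-1.14, 5.74).

(-1.14, 5.74)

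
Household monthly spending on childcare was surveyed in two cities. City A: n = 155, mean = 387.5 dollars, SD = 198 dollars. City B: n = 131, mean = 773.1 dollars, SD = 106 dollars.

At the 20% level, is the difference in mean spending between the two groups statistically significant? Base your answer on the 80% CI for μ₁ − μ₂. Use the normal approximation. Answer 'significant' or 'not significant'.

significant

SE₁ = s₁/√n₁ = 198/√155 = 15.9037; SE₂ = 106/√131 = 9.2613.
Independent samples, unequal variances: SE_diff = √(SE₁² + SE₂²) = √(252.92767369 + 85.77167769) = 18.4038.
z* = 1.282, so margin of error = 1.282 × 18.4038 = 23.5937.
Difference in means = 387.5 − 773.1 = -385.6000.
-385.6000 ± 23.5937 → (-409.1937, -362.0063).
The interval (-409.1937, -362.0063) does not contain 0, so the difference is significant.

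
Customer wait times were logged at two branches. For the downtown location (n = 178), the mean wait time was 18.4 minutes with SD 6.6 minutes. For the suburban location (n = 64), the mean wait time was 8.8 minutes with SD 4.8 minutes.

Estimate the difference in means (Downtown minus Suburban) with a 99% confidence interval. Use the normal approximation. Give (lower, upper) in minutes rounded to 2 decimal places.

Per-group SEs: s₁/√n₁ = 6.6/√178 = 0.4947, s₂/√n₂ = 4.8/√64 = 0.6000.
Unpooled SE of the difference: √(0.24472809 + 0.36) = 0.7776.
Margin of error = z* · SE = 2.576 × 0.7776 = 2.0031.
x̄₁ − x̄₂ = 18.4 − 8.8 = 9.6000.
CI: 9.6000 ± 2.0031 = (7.60, 11.60).

(7.60, 11.60)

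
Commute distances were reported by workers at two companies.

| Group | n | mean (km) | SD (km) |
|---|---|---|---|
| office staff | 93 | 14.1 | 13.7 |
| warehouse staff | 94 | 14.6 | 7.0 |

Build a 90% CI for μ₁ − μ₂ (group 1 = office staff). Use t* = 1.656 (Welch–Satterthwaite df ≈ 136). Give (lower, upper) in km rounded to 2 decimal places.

Standard errors of each mean: 13.7/√93 = 1.4206 and 7.0/√94 = 0.7220.
SE(x̄₁ − x̄₂) = √(1.4206² + 0.7220²) = 1.5935 for independent samples with unequal variances.
With t* = 1.656, the margin is 1.656 × 1.5935 = 2.6388.
x̄₁ − x̄₂ = 14.1 − 14.6 = -0.5000; the interval is -0.5000 ± 2.6388 = (-3.14, 2.14).

(-3.14, 2.14)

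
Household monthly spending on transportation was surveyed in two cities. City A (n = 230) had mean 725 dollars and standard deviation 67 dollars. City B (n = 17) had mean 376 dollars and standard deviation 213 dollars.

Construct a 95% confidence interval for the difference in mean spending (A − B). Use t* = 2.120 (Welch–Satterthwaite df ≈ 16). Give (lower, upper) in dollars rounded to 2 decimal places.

Standard errors of each mean: 67/√230 = 4.4178 and 213/√17 = 51.6601.
SE(x̄₁ − x̄₂) = √(4.4178² + 51.6601²) = 51.8487 for independent samples with unequal variances.
With t* = 2.120, the margin is 2.120 × 51.8487 = 109.9192.
x̄₁ − x̄₂ = 725 − 376 = 349.0000; the interval is 349.0000 ± 109.9192 = (239.08, 458.92).

(239.08, 458.92)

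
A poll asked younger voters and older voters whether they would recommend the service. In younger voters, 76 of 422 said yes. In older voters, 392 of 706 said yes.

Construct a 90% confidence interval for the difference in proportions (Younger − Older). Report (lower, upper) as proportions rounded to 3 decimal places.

First, p̂₁ = 76/422 = 0.1801; p̂₂ = 392/706 = 0.5552.
The two standard errors are √(0.1801×0.8199/422) = 0.01871 and √(0.5552×0.4448/706) = 0.01870.
Because the samples are independent, SE_diff = √(0.01871² + 0.01870²) = 0.02645.
Using z* = 1.645 for 90%, ME = 1.645 × 0.02645 = 0.04351.
p̂₁ − p̂₂ = -0.3751; interval -0.3751 ± 0.04351 gives (-0.419, -0.332).

(-0.419, -0.332)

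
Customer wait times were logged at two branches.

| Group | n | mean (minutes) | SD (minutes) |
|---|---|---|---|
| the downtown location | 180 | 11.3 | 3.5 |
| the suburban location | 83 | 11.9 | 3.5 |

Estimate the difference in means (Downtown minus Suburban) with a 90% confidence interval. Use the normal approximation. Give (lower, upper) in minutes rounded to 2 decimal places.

(-1.36, 0.16)

Per-group SEs: s₁/√n₁ = 3.5/√180 = 0.2609, s₂/√n₂ = 3.5/√83 = 0.3842.
Unpooled SE of the difference: √(0.06806881 + 0.14760964) = 0.4644.
Margin of error = z* · SE = 1.645 × 0.4644 = 0.7639.
x̄₁ − x̄₂ = 11.3 − 11.9 = -0.6000.
CI: -0.6000 ± 0.7639 = (-1.36, 0.16).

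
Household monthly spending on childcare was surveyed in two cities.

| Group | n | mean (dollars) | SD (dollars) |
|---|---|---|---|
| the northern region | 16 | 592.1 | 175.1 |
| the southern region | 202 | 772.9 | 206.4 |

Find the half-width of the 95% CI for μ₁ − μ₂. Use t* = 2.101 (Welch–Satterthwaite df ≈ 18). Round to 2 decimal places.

Standard errors of each mean: 175.1/√16 = 43.7750 and 206.4/√202 = 14.5223.
SE(x̄₁ − x̄₂) = √(43.7750² + 14.5223²) = 46.1210 for independent samples with unequal variances.
With t* = 2.101, the margin is 2.101 × 46.1210 = 96.9002.

96.90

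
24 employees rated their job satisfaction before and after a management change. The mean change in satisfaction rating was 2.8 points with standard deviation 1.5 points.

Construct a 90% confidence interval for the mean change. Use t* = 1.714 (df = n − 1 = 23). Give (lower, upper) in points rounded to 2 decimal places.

(2.28, 3.32)

This is a matched-pairs design, so SE = s_d/√n = 1.5/√24 = 0.3062.
Margin = 1.714 × 0.3062 = 0.5248; the interval is 2.8 ± 0.5248 = (2.28, 3.32).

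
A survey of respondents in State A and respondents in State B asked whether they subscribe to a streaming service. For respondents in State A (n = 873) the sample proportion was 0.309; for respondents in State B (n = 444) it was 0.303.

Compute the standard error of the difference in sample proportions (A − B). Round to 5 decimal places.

0.02684

Each SE is √(p̂(1−p̂)/n): √(0.3090·0.6910/873) = 0.01564 and √(0.3030·0.6970/444) = 0.02181.
SE(p̂₁ − p̂₂) = √(SE₁² + SE₂²) = √(0.0002446096 + 0.0004756761) = 0.02684, since the two samples are independent.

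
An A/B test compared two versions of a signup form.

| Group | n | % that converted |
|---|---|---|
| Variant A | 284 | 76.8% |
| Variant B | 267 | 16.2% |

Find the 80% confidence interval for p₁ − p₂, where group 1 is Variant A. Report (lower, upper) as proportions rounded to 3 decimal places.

(0.563, 0.649)

Each SE is √(p̂(1−p̂)/n): √(0.7680·0.2320/284) = 0.02505 and √(0.1620·0.8380/267) = 0.02255.
SE(p̂₁ − p̂₂) = √(SE₁² + SE₂²) = √(0.0006275025 + 0.0005085025) = 0.03370, since the two samples are independent.
At 80% confidence z* = 1.282; margin = 1.282 × 0.03370 = 0.04320.
The difference is 0.7680 − 0.1620 = 0.6060, so the interval is 0.6060 ± 0.04320 = (0.563, 0.649).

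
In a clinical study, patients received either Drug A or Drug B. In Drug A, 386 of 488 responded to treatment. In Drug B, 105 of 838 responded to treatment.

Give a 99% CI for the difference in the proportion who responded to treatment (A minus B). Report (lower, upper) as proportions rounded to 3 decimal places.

(0.610, 0.722)

First, p̂₁ = 386/488 = 0.7910; p̂₂ = 105/838 = 0.1253.
The two standard errors are √(0.7910×0.2090/488) = 0.01841 and √(0.1253×0.8747/838) = 0.01144.
Because the samples are independent, SE_diff = √(0.01841² + 0.01144²) = 0.02167.
Using z* = 2.576 for 99%, ME = 2.576 × 0.02167 = 0.05582.
p̂₁ − p̂₂ = 0.6657; interval 0.6657 ± 0.05582 gives (0.610, 0.722).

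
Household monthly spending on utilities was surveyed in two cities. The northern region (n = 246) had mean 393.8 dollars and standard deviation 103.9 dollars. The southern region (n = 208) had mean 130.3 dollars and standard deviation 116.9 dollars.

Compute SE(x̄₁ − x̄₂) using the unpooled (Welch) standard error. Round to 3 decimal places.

10.468

Per-group SEs: s₁/√n₁ = 103.9/√246 = 6.6244, s₂/√n₂ = 116.9/√208 = 8.1056.
Unpooled SE of the difference: √(43.88267536 + 65.70075136) = 10.4682.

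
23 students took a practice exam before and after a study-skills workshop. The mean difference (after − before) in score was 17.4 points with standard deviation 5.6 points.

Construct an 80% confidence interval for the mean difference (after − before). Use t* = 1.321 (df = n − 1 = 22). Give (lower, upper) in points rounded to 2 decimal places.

This is a matched-pairs design, so SE = s_d/√n = 5.6/√23 = 1.1677.
Margin = 1.321 × 1.1677 = 1.5425; the interval is 17.4 ± 1.5425 = (15.86, 18.94).

(15.86, 18.94)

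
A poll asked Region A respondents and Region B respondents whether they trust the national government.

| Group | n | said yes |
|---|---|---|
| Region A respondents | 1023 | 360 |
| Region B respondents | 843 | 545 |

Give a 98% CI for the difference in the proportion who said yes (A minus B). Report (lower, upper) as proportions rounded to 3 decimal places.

(-0.346, -0.243)

p̂₁ = 360/1023 = 0.3519 and p̂₂ = 545/843 = 0.6465.
SE₁ = √(p̂₁(1−p̂₁)/n₁) = √(0.3519·0.6481/1023) = 0.01493; SE₂ = √(0.6465·0.3535/843) = 0.01647.
Independent samples: SE of the difference = √(SE₁² + SE₂²) = √(0.0002229049 + 0.0002712609) = 0.02223.
z* for 98% confidence is 2.326, so the margin of error is 2.326 × 0.02223 = 0.05171.
Point estimate p̂₁ − p̂₂ = 0.3519 − 0.6465 = -0.2946.
-0.2946 ± 0.05171 → (-0.346, -0.243).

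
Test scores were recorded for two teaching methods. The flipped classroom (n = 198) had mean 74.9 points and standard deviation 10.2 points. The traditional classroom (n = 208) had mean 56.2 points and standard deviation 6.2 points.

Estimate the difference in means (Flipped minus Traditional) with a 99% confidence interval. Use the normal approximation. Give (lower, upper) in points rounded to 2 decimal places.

(16.53, 20.87)

Per-group SEs: s₁/√n₁ = 10.2/√198 = 0.7249, s₂/√n₂ = 6.2/√208 = 0.4299.
Unpooled SE of the difference: √(0.52548001 + 0.18481401) = 0.8428.
Margin of error = z* · SE = 2.576 × 0.8428 = 2.1711.
x̄₁ − x̄₂ = 74.9 − 56.2 = 18.7000.
CI: 18.7000 ± 2.1711 = (16.53, 20.87).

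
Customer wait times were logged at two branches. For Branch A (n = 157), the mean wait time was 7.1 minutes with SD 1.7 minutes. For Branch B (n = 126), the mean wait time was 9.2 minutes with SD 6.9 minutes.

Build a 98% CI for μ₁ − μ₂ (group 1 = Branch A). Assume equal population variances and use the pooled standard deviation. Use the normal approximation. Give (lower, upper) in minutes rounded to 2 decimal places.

s_p = √[((n₁−1)s₁² + (n₂−1)s₂²)/(n₁+n₂−2)] = √[(156·1.7² + 125·6.9²)/281] = 4.7732.
SE = 4.7732·√(1/157 + 1/126) = 0.5709.
With z* = 2.326, margin = 2.326 × 0.5709 = 1.3279.
x̄₁ − x̄₂ = 7.1 − 9.2 = -2.1000; interval -2.1000 ± 1.3279 = (-3.43, -0.77).

(-3.43, -0.77)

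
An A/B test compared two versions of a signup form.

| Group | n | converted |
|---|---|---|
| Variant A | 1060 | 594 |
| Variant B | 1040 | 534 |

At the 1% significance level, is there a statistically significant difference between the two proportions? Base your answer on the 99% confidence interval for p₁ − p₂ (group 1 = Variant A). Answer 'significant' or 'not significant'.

First, p̂₁ = 594/1060 = 0.5604; p̂₂ = 534/1040 = 0.5135.
The two standard errors are √(0.5604×0.4396/1060) = 0.01524 and √(0.5135×0.4865/1040) = 0.01550.
Because the samples are independent, SE_diff = √(0.01524² + 0.01550²) = 0.02174.
Using z* = 2.576 for 99%, ME = 2.576 × 0.02174 = 0.05600.
p̂₁ − p̂₂ = 0.0469; interval 0.0469 ± 0.05600 gives (-0.00910, 0.10290).
The interval (-0.00910, 0.10290) contains 0, so the difference is not significant.

not significant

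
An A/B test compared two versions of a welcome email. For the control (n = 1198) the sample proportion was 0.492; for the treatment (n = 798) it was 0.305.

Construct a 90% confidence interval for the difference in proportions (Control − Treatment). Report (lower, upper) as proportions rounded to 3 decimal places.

Each SE is √(p̂(1−p̂)/n): √(0.4920·0.5080/1198) = 0.01444 and √(0.3050·0.6950/798) = 0.01630.
SE(p̂₁ − p̂₂) = √(SE₁² + SE₂²) = √(0.0002085136 + 0.00026569) = 0.02178, since the two samples are independent.
At 90% confidence z* = 1.645; margin = 1.645 × 0.02178 = 0.03583.
The difference is 0.4920 − 0.3050 = 0.1870, so the interval is 0.1870 ± 0.03583 = (0.151, 0.223).

(0.151, 0.223)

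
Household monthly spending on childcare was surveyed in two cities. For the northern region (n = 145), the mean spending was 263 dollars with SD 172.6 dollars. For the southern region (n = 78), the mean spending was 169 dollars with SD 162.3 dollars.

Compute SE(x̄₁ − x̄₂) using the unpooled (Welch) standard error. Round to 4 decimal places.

23.3058

Standard errors of each mean: 172.6/√145 = 14.3336 and 162.3/√78 = 18.3769.
SE(x̄₁ − x̄₂) = √(14.3336² + 18.3769²) = 23.3058 for independent samples with unequal variances.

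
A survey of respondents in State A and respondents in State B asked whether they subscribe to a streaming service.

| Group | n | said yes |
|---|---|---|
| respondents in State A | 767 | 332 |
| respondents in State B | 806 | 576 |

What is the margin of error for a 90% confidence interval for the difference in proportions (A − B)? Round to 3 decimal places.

0.039

Sample proportions: 332/767 = 0.4329, 576/806 = 0.7146.
Each SE is √(p̂(1−p̂)/n): √(0.4329·0.5671/767) = 0.01789 and √(0.7146·0.2854/806) = 0.01591.
SE(p̂₁ − p̂₂) = √(SE₁² + SE₂²) = √(0.0003200521 + 0.0002531281) = 0.02394, since the two samples are independent.
At 90% confidence z* = 1.645; margin = 1.645 × 0.02394 = 0.03938.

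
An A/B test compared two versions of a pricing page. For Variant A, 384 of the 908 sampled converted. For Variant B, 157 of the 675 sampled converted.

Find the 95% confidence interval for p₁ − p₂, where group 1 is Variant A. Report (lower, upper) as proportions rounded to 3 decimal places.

First, p̂₁ = 384/908 = 0.4229; p̂₂ = 157/675 = 0.2326.
The two standard errors are √(0.4229×0.5771/908) = 0.01639 and √(0.2326×0.7674/675) = 0.01626.
Because the samples are independent, SE_diff = √(0.01639² + 0.01626²) = 0.02309.
Using z* = 1.960 for 95%, ME = 1.960 × 0.02309 = 0.04526.
p̂₁ − p̂₂ = 0.1903; interval 0.1903 ± 0.04526 gives (0.145, 0.236).

(0.145, 0.236)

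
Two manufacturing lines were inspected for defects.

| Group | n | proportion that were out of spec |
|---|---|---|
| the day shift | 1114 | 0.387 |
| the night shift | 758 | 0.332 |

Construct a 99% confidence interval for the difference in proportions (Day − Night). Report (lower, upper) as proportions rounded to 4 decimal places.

Each SE is √(p̂(1−p̂)/n): √(0.3870·0.6130/1114) = 0.01459 and √(0.3320·0.6680/758) = 0.01710.
SE(p̂₁ − p̂₂) = √(SE₁² + SE₂²) = √(0.0002128681 + 0.00029241) = 0.02248, since the two samples are independent.
At 99% confidence z* = 2.576; margin = 2.576 × 0.02248 = 0.05791.
The difference is 0.3870 − 0.3320 = 0.0550, so the interval is 0.0550 ± 0.05791 = (-0.0029, 0.1129).

(-0.0029, 0.1129)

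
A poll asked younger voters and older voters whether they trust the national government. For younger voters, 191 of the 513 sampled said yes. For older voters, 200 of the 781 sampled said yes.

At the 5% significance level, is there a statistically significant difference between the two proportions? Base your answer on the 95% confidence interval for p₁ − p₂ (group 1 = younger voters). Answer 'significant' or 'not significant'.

Sample proportions: 191/513 = 0.3723, 200/781 = 0.2561.
Each SE is √(p̂(1−p̂)/n): √(0.3723·0.6277/513) = 0.02134 and √(0.2561·0.7439/781) = 0.01562.
SE(p̂₁ − p̂₂) = √(SE₁² + SE₂²) = √(0.0004553956 + 0.0002439844) = 0.02645, since the two samples are independent.
At 95% confidence z* = 1.960; margin = 1.960 × 0.02645 = 0.05184.
The difference is 0.3723 − 0.2561 = 0.1162, so the interval is 0.1162 ± 0.05184 = (0.06436, 0.16804).
The interval (0.06436, 0.16804) does not contain 0, so the difference is significant.

significant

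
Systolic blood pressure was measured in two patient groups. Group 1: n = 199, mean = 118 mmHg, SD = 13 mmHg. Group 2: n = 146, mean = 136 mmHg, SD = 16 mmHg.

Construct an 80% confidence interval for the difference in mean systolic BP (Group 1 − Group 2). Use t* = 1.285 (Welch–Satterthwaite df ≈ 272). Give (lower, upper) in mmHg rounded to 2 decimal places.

Standard errors of each mean: 13/√199 = 0.9215 and 16/√146 = 1.3242.
SE(x̄₁ − x̄₂) = √(0.9215² + 1.3242²) = 1.6133 for independent samples with unequal variances.
With t* = 1.285, the margin is 1.285 × 1.6133 = 2.0731.
x̄₁ − x̄₂ = 118 − 136 = -18.0000; the interval is -18.0000 ± 2.0731 = (-20.07, -15.93).

(-20.07, -15.93)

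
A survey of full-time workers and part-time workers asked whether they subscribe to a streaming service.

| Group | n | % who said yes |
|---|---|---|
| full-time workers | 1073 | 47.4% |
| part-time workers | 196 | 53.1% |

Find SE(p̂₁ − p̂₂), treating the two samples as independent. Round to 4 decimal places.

0.0388

SE₁ = √(p̂₁(1−p̂₁)/n₁) = √(0.4740·0.5260/1073) = 0.01524; SE₂ = √(0.5310·0.4690/196) = 0.03565.
Independent samples: SE of the difference = √(SE₁² + SE₂²) = √(0.0002322576 + 0.0012709225) = 0.03877.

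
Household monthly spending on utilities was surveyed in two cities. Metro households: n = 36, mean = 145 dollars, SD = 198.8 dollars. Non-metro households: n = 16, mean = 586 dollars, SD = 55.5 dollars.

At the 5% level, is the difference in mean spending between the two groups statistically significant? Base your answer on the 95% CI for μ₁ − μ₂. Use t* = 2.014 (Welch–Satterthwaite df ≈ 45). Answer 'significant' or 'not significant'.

Standard errors of each mean: 198.8/√36 = 33.1333 and 55.5/√16 = 13.8750.
SE(x̄₁ − x̄₂) = √(33.1333² + 13.8750²) = 35.9212 for independent samples with unequal variances.
With t* = 2.014, the margin is 2.014 × 35.9212 = 72.3453.
x̄₁ − x̄₂ = 145 − 586 = -441.0000; the interval is -441.0000 ± 72.3453 = (-513.3453, -368.6547).
The interval (-513.3453, -368.6547) does not contain 0, so the difference is significant.

significant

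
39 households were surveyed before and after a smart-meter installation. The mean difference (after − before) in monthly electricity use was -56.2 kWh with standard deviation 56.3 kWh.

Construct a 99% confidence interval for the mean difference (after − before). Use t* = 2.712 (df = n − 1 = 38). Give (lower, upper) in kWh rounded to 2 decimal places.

Paired design: SE = s_d/√n = 56.3/√39 = 9.0152.
t* = 2.712; margin of error = 2.712 × 9.0152 = 24.4492.
-56.2 ± 24.4492 → (-80.65, -31.75).

(-80.65, -31.75)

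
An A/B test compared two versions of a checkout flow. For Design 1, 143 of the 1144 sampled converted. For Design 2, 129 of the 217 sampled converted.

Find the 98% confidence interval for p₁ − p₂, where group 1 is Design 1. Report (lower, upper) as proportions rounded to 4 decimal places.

(-0.5503, -0.3887)

Sample proportions: 143/1144 = 0.1250, 129/217 = 0.5945.
Each SE is √(p̂(1−p̂)/n): √(0.1250·0.8750/1144) = 0.00978 and √(0.5945·0.4055/217) = 0.03333.
SE(p̂₁ − p̂₂) = √(SE₁² + SE₂²) = √(0.0000956484 + 0.0011108889) = 0.03474, since the two samples are independent.
At 98% confidence z* = 2.326; margin = 2.326 × 0.03474 = 0.08081.
The difference is 0.1250 − 0.5945 = -0.4695, so the interval is -0.4695 ± 0.08081 = (-0.5503, -0.3887).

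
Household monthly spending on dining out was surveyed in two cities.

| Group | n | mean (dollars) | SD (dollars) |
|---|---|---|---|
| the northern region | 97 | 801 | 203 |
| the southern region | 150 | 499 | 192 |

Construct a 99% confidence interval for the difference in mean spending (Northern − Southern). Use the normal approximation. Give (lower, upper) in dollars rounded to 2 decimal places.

Per-group SEs: s₁/√n₁ = 203/√97 = 20.6115, s₂/√n₂ = 192/√150 = 15.6767.
Unpooled SE of the difference: √(424.83393225 + 245.75892289) = 25.8958.
Margin of error = z* · SE = 2.576 × 25.8958 = 66.7076.
x̄₁ − x̄₂ = 801 − 499 = 302.0000.
CI: 302.0000 ± 66.7076 = (235.29, 368.71).

(235.29, 368.71)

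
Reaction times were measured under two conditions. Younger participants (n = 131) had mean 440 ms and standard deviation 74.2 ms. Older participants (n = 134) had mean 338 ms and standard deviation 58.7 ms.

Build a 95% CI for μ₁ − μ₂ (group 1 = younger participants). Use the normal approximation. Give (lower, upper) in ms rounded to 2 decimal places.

Per-group SEs: s₁/√n₁ = 74.2/√131 = 6.4829, s₂/√n₂ = 58.7/√134 = 5.0709.
Unpooled SE of the difference: √(42.02799241 + 25.71402681) = 8.2306.
Margin of error = z* · SE = 1.960 × 8.2306 = 16.1320.
x̄₁ − x̄₂ = 440 − 338 = 102.0000.
CI: 102.0000 ± 16.1320 = (85.87, 118.13).

(85.87, 118.13)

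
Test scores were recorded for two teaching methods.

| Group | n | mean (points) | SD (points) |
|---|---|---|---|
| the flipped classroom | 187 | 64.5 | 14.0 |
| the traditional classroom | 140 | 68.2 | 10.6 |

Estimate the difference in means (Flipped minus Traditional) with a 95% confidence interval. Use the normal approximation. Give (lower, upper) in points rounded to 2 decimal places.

Standard errors of each mean: 14.0/√187 = 1.0238 and 10.6/√140 = 0.8959.
SE(x̄₁ − x̄₂) = √(1.0238² + 0.8959²) = 1.3604 for independent samples with unequal variances.
With z* = 1.960, the margin is 1.960 × 1.3604 = 2.6664.
x̄₁ − x̄₂ = 64.5 − 68.2 = -3.7000; the interval is -3.7000 ± 2.6664 = (-6.37, -1.03).

(-6.37, -1.03)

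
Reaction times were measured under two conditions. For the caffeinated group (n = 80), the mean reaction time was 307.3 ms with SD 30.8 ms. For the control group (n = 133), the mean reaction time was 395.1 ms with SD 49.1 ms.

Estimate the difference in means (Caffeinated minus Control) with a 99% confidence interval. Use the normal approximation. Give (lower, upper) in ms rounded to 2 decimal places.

(-101.91, -73.69)

Standard errors of each mean: 30.8/√80 = 3.4435 and 49.1/√133 = 4.2575.
SE(x̄₁ − x̄₂) = √(3.4435² + 4.2575²) = 5.4758 for independent samples with unequal variances.
With z* = 2.576, the margin is 2.576 × 5.4758 = 14.1057.
x̄₁ − x̄₂ = 307.3 − 395.1 = -87.8000; the interval is -87.8000 ± 14.1057 = (-101.91, -73.69).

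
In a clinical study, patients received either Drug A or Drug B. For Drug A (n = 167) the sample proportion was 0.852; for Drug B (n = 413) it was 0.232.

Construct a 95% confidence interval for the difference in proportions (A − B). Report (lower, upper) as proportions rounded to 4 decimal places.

(0.5525, 0.6875)

SE₁ = √(p̂₁(1−p̂₁)/n₁) = √(0.8520·0.1480/167) = 0.02748; SE₂ = √(0.2320·0.7680/413) = 0.02077.
Independent samples: SE of the difference = √(SE₁² + SE₂²) = √(0.0007551504 + 0.0004313929) = 0.03445.
z* for 95% confidence is 1.960, so the margin of error is 1.960 × 0.03445 = 0.06752.
Point estimate p̂₁ − p̂₂ = 0.8520 − 0.2320 = 0.6200.
0.6200 ± 0.06752 → (0.5525, 0.6875).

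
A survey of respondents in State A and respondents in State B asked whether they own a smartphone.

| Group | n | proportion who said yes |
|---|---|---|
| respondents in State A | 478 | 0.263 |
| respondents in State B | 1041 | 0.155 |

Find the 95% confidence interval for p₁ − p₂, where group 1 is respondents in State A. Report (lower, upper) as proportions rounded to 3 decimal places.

The two standard errors are √(0.2630×0.7370/478) = 0.02014 and √(0.1550×0.8450/1041) = 0.01122.
Because the samples are independent, SE_diff = √(0.02014² + 0.01122²) = 0.02305.
Using z* = 1.960 for 95%, ME = 1.960 × 0.02305 = 0.04518.
p̂₁ − p̂₂ = 0.1080; interval 0.1080 ± 0.04518 gives (0.063, 0.153).

(0.063, 0.153)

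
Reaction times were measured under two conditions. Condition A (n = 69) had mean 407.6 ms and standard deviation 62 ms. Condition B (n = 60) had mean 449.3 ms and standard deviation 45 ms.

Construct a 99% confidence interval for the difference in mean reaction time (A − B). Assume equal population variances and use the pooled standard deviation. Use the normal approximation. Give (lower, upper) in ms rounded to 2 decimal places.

Pooled variance s_p² = [68·62² + 59·45²] / (69+60−2) = 2998.9528, so s_p = 54.7627.
SE_diff = s_p·√(1/n₁ + 1/n₂) = 54.7627·√(1/69 + 1/60) = 9.6667.
z* = 2.576; margin = 2.576 × 9.6667 = 24.9014.
Difference = 407.6 − 449.3 = -41.7000.
-41.7000 ± 24.9014 → (-66.60, -16.80).

(-66.60, -16.80)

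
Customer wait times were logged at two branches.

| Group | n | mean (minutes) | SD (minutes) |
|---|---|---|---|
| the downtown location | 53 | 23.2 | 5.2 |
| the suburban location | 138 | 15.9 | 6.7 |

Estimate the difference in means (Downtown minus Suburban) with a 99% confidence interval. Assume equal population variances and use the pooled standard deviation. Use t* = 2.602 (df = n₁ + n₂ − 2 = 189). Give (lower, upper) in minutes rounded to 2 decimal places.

(4.64, 9.96)

s_p = √[((n₁−1)s₁² + (n₂−1)s₂²)/(n₁+n₂−2)] = √[(52·5.2² + 137·6.7²)/189] = 6.3229.
SE = 6.3229·√(1/53 + 1/138) = 1.0218.
With t* = 2.602, margin = 2.602 × 1.0218 = 2.6587.
x̄₁ − x̄₂ = 23.2 − 15.9 = 7.3000; interval 7.3000 ± 2.6587 = (4.64, 9.96).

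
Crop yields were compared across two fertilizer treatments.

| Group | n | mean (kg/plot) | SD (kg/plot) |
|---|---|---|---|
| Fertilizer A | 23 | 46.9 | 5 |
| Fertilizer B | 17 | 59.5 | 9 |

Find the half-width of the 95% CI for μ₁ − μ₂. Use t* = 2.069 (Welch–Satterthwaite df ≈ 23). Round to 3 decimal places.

5.005

SE₁ = s₁/√n₁ = 5/√23 = 1.0426; SE₂ = 9/√17 = 2.1828.
Independent samples, unequal variances: SE_diff = √(SE₁² + SE₂²) = √(1.08701476 + 4.76461584) = 2.4190.
t* = 2.069, so margin of error = 2.069 × 2.4190 = 5.0049.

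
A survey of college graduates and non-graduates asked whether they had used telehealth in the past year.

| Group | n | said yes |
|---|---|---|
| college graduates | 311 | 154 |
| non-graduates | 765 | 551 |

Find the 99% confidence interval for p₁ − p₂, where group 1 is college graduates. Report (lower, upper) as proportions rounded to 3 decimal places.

p̂₁ = 154/311 = 0.4952 and p̂₂ = 551/765 = 0.7203.
SE₁ = √(p̂₁(1−p̂₁)/n₁) = √(0.4952·0.5048/311) = 0.02835; SE₂ = √(0.7203·0.2797/765) = 0.01623.
Independent samples: SE of the difference = √(SE₁² + SE₂²) = √(0.0008037225 + 0.0002634129) = 0.03267.
z* for 99% confidence is 2.576, so the margin of error is 2.576 × 0.03267 = 0.08416.
Point estimate p̂₁ − p̂₂ = 0.4952 − 0.7203 = -0.2251.
-0.2251 ± 0.08416 → (-0.309, -0.141).

(-0.309, -0.141)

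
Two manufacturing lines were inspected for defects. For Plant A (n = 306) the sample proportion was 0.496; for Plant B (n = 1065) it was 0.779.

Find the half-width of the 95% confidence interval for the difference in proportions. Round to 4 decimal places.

0.0613

The two standard errors are √(0.4960×0.5040/306) = 0.02858 and √(0.7790×0.2210/1065) = 0.01271.
Because the samples are independent, SE_diff = √(0.02858² + 0.01271²) = 0.03128.
Using z* = 1.960 for 95%, ME = 1.960 × 0.03128 = 0.06131.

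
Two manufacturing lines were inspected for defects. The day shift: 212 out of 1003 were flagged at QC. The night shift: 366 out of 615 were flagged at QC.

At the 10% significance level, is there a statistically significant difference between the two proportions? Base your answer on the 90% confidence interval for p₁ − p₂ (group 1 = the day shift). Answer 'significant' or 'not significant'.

significant

Sample proportions: 212/1003 = 0.2114, 366/615 = 0.5951.
Each SE is √(p̂(1−p̂)/n): √(0.2114·0.7886/1003) = 0.01289 and √(0.5951·0.4049/615) = 0.01979.
SE(p̂₁ − p̂₂) = √(SE₁² + SE₂²) = √(0.0001661521 + 0.0003916441) = 0.02362, since the two samples are independent.
At 90% confidence z* = 1.645; margin = 1.645 × 0.02362 = 0.03885.
The difference is 0.2114 − 0.5951 = -0.3837, so the interval is -0.3837 ± 0.03885 = (-0.42255, -0.34485).
The interval (-0.42255, -0.34485) does not contain 0, so the difference is significant.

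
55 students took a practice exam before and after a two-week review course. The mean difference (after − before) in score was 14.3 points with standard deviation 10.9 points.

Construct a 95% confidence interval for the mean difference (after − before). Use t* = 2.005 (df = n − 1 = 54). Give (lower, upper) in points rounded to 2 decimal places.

(11.35, 17.25)

Paired design: SE = s_d/√n = 10.9/√55 = 1.4698.
t* = 2.005; margin of error = 2.005 × 1.4698 = 2.9469.
14.3 ± 2.9469 → (11.35, 17.25).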